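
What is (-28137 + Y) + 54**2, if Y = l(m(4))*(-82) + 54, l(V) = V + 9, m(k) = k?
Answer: -26233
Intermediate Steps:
l(V) = 9 + V
Y = -1012 (Y = (9 + 4)*(-82) + 54 = 13*(-82) + 54 = -1066 + 54 = -1012)
(-28137 + Y) + 54**2 = (-28137 - 1012) + 54**2 = -29149 + 2916 = -26233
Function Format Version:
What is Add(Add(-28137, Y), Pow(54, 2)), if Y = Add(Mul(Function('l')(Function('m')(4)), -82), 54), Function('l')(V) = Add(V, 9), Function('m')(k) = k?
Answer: -26233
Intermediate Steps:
Function('l')(V) = Add(9, V)
Y = -1012 (Y = Add(Mul(Add(9, 4), -82), 54) = Add(Mul(13, -82), 54) = Add(-1066, 54) = -1012)
Add(Add(-28137, Y), Pow(54, 2)) = Add(Add(-28137, -1012), Pow(54, 2)) = Add(-29149, 2916) = -26233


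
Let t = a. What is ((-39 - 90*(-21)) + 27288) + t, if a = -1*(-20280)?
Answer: 49419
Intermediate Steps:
a = 20280
t = 20280
((-39 - 90*(-21)) + 27288) + t = ((-39 - 90*(-21)) + 27288) + 20280 = ((-39 + 1890) + 27288) + 20280 = (1851 + 27288) + 20280 = 29139 + 20280 = 49419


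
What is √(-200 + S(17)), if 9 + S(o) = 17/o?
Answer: 4*I*√13 ≈ 14.422*I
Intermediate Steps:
S(o) = -9 + 17/o
√(-200 + S(17)) = √(-200 + (-9 + 17/17)) = √(-200 + (-9 + 17*(1/17))) = √(-200 + (-9 + 1)) = √(-200 - 8) = √(-208) = 4*I*√13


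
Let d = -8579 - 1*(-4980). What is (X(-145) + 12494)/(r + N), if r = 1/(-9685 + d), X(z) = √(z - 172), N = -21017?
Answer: -165970296/279189829 - 13284*I*√317/279189829 ≈ -0.59447 - 0.00084715*I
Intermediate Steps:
X(z) = √(-172 + z)
d = -3599 (d = -8579 + 4980 = -3599)
r = -1/13284 (r = 1/(-9685 - 3599) = 1/(-13284) = -1/13284 ≈ -7.5279e-5)
(X(-145) + 12494)/(r + N) = (√(-172 - 145) + 12494)/(-1/13284 - 21017) = (√(-317) + 12494)/(-279189829/13284) = (I*√317 + 12494)*(-13284/279189829) = (12494 + I*√317)*(-13284/279189829) = -165970296/279189829 - 13284*I*√317/279189829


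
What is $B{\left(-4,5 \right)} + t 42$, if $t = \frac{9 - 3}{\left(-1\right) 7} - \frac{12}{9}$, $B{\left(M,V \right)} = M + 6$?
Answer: $-90$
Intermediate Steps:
$B{\left(M,V \right)} = 6 + M$
$t = - \frac{46}{21}$ ($t = \frac{6}{-7} - \frac{4}{3} = 6 \left(- \frac{1}{7}\right) - \frac{4}{3} = - \frac{6}{7} - \frac{4}{3} = - \frac{46}{21} \approx -2.1905$)
$B{\left(-4,5 \right)} + t 42 = \left(6 - 4\right) - 92 = 2 - 92 = -90$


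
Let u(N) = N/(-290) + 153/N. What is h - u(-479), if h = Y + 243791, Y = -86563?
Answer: 21840356409/138910 ≈ 1.5723e+5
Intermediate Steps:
u(N) = 153/N - N/290 (u(N) = N*(-1/290) + 153/N = -N/290 + 153/N = 153/N - N/290)
h = 157228 (h = -86563 + 243791 = 157228)
h - u(-479) = 157228 - (153/(-479) - 1/290*(-479)) = 157228 - (153*(-1/479) + 479/290) = 157228 - (-153/479 + 479/290) = 157228 - 1*185071/138910 = 157228 - 185071/138910 = 21840356409/138910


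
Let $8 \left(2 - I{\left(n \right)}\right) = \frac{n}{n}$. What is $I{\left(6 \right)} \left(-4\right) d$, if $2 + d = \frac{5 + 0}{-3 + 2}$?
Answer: $\frac{105}{2} \approx 52.5$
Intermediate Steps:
$d = -7$ ($d = -2 + \frac{5 + 0}{-3 + 2} = -2 + \frac{5}{-1} = -2 + 5 \left(-1\right) = -2 - 5 = -7$)
$I{\left(n \right)} = \frac{15}{8}$ ($I{\left(n \right)} = 2 - \frac{n \frac{1}{n}}{8} = 2 - \frac{1}{8} = \frac{15}{8}$)
$I{\left(6 \right)} \left(-4\right) d = \frac{15}{8} \left(-4\right) \left(-7\right) = \left(- \frac{15}{2}\right) \left(-7\right) = \frac{105}{2}$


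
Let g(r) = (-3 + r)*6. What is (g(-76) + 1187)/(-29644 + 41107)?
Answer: 713/11463 ≈ 0.062200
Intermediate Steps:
g(r) = -18 + 6*r
(g(-76) + 1187)/(-29644 + 41107) = ((-18 + 6*(-76)) + 1187)/(-29644 + 41107) = ((-18 - 456) + 1187)/11463 = (-474 + 1187)*(1/11463) = 713*(1/11463) = 713/11463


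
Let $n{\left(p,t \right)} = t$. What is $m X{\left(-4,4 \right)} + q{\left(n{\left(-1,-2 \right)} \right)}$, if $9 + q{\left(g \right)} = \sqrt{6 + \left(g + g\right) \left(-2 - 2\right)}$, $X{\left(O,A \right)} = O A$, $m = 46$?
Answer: $-745 + \sqrt{22} \approx -740.31$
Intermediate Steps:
$X{\left(O,A \right)} = A O$
$q{\left(g \right)} = -9 + \sqrt{6 - 8 g}$ ($q{\left(g \right)} = -9 + \sqrt{6 + \left(g + g\right) \left(-2 - 2\right)} = -9 + \sqrt{6 + 2 g \left(-4\right)} = -9 + \sqrt{6 - 8 g}$)
$m X{\left(-4,4 \right)} + q{\left(n{\left(-1,-2 \right)} \right)} = 46 \cdot 4 \left(-4\right) - \left(9 - \sqrt{6 - -16}\right) = 46 \left(-16\right) - \left(9 - \sqrt{6 + 16}\right) = -736 - \left(9 - \sqrt{22}\right) = -745 + \sqrt{22}$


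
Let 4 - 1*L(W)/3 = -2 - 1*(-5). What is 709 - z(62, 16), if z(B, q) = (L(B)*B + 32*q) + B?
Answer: -51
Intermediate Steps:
L(W) = 3 (L(W) = 12 - 3*(-2 - 1*(-5)) = 12 - 3*(-2 + 5) = 12 - 3*3 = 12 - 9 = 3)
z(B, q) = 4*B + 32*q (z(B, q) = (3*B + 32*q) + B = 4*B + 32*q)
709 - z(62, 16) = 709 - (4*62 + 32*16) = 709 - (248 + 512) = 709 - 1*760 = 709 - 760 = -51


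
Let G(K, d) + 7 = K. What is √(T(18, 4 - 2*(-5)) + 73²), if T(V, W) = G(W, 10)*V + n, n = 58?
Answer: √5513 ≈ 74.250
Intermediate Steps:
G(K, d) = -7 + K
T(V, W) = 58 + V*(-7 + W) (T(V, W) = (-7 + W)*V + 58 = V*(-7 + W) + 58 = 58 + V*(-7 + W))
√(T(18, 4 - 2*(-5)) + 73²) = √((58 + 18*(-7 + (4 - 2*(-5)))) + 73²) = √((58 + 18*(-7 + (4 + 10))) + 5329) = √((58 + 18*(-7 + 14)) + 5329) = √((58 + 18*7) + 5329) = √((58 + 126) + 5329) = √(184 + 5329) = √5513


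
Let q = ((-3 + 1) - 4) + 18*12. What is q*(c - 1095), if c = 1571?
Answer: 99960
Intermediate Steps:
q = 210 (q = (-2 - 4) + 216 = -6 + 216 = 210)
q*(c - 1095) = 210*(1571 - 1095) = 210*476 = 99960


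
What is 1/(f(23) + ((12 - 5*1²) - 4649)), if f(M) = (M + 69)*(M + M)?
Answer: -1/410 ≈ -0.0024390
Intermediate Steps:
f(M) = 2*M*(69 + M) (f(M) = (69 + M)*(2*M) = 2*M*(69 + M))
1/(f(23) + ((12 - 5*1²) - 4649)) = 1/(2*23*(69 + 23) + ((12 - 5*1²) - 4649)) = 1/(2*23*92 + ((12 - 5*1) - 4649)) = 1/(4232 + ((12 - 5) - 4649)) = 1/(4232 + (7 - 4649)) = 1/(4232 - 4642) = 1/(-410) = -1/410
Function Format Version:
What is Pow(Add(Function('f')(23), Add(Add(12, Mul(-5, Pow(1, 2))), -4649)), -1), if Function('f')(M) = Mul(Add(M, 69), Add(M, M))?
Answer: Rational(-1, 410) ≈ -0.0024390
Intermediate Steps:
Function('f')(M) = Mul(2, M, Add(69, M)) (Function('f')(M) = Mul(Add(69, M), Mul(2, M)) = Mul(2, M, Add(69, M)))
Pow(Add(Function('f')(23), Add(Add(12, Mul(-5, Pow(1, 2))), -4649)), -1) = Pow(Add(Mul(2, 23, Add(69, 23)), Add(Add(12, Mul(-5, Pow(1, 2))), -4649)), -1) = Pow(Add(Mul(2, 23, 92), Add(Add(12, Mul(-5, 1)), -4649)), -1) = Pow(Add(4232, Add(Add(12, -5), -4649)), -1) = Pow(Add(4232, Add(7, -4649)), -1) = Pow(Add(4232, -4642), -1) = Pow(-410, -1) = Rational(-1, 410)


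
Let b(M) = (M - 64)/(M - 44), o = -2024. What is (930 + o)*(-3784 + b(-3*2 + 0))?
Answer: 20690822/5 ≈ 4.1382e+6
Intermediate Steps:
b(M) = (-64 + M)/(-44 + M)
(930 + o)*(-3784 + b(-3*2 + 0)) = (930 - 2024)*(-3784 + (-64 + (-3*2 + 0))/(-44 + (-3*2 + 0))) = -1094*(-3784 + (-64 + (-6 + 0))/(-44 + (-6 + 0))) = -1094*(-3784 + (-64 - 6)/(-44 - 6)) = -1094*(-3784 - 70/(-50)) = -1094*(-3784 - 1/50*(-70)) = -1094*(-3784 + 7/5) = -1094*(-18913/5) = 20690822/5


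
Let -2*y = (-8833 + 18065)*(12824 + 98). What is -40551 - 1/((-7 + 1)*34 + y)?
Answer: -2418792373955/59648156 ≈ -40551.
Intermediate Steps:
y = -59647952 (y = -(-8833 + 18065)*(12824 + 98)/2 = -4616*12922 = -1/2*119295904 = -59647952)
-40551 - 1/((-7 + 1)*34 + y) = -40551 - 1/((-7 + 1)*34 - 59647952) = -40551 - 1/(-6*34 - 59647952) = -40551 - 1/(-204 - 59647952) = -40551 - 1/(-59648156) = -40551 - 1*(-1/59648156) = -40551 + 1/59648156 = -2418792373955/59648156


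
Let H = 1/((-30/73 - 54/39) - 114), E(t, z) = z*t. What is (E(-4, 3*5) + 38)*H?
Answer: 949/4995 ≈ 0.18999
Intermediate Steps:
E(t, z) = t*z
H = -949/109890 (H = 1/((-30*1/73 - 54*1/39) - 114) = 1/((-30/73 - 18/13) - 114) = 1/(-1704/949 - 114) = 1/(-109890/949) = -949/109890 ≈ -0.0086359)
(E(-4, 3*5) + 38)*H = (-12*5 + 38)*(-949/109890) = (-4*15 + 38)*(-949/109890) = (-60 + 38)*(-949/109890) = -22*(-949/109890) = 949/4995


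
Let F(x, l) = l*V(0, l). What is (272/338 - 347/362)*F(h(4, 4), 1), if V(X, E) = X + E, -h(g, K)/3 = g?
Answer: -9411/61178 ≈ -0.15383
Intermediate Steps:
h(g, K) = -3*g
V(X, E) = E + X
F(x, l) = l**2 (F(x, l) = l*(l + 0) = l*l = l**2)
(272/338 - 347/362)*F(h(4, 4), 1) = (272/338 - 347/362)*1**2 = (272*(1/338) - 347*1/362)*1 = (136/169 - 347/362)*1 = -9411/61178*1 = -9411/61178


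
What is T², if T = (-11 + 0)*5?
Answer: 3025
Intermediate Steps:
T = -55 (T = -11*5 = -55)
T² = (-55)² = 3025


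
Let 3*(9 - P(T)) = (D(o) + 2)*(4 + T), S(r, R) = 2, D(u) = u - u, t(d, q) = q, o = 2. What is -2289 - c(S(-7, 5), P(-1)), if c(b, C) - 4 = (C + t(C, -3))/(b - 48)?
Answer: -52737/23 ≈ -2292.9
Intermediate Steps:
D(u) = 0
P(T) = 19/3 - 2*T/3 (P(T) = 9 - (0 + 2)*(4 + T)/3 = 9 - 2*(4 + T)/3 = 9 - (8 + 2*T)/3 = 9 + (-8/3 - 2*T/3) = 19/3 - 2*T/3)
c(b, C) = 4 + (-3 + C)/(-48 + b) (c(b, C) = 4 + (C - 3)/(b - 48) = 4 + (-3 + C)/(-48 + b))
-2289 - c(S(-7, 5), P(-1)) = -2289 - (-195 + (19/3 - 2/3*(-1)) + 4*2)/(-48 + 2) = -2289 - (-195 + (19/3 + 2/3) + 8)/(-46) = -2289 - (-1)*(-195 + 7 + 8)/46 = -2289 - (-1)*(-180)/46 = -2289 - 1*90/23 = -2289 - 90/23 = -52737/23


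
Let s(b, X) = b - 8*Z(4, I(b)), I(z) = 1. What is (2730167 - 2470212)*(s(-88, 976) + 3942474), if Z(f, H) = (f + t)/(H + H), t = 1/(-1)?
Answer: 1024839833170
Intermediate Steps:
t = -1
Z(f, H) = (-1 + f)/(2*H) (Z(f, H) = (f - 1)/(H + H) = (-1 + f)/((2*H)) = (-1 + f)*(1/(2*H)) = (-1 + f)/(2*H))
s(b, X) = -12 + b (s(b, X) = b - 4*(-1 + 4)/1 = b - 4*3 = b - 8*3/2 = b - 12 = -12 + b)
(2730167 - 2470212)*(s(-88, 976) + 3942474) = (2730167 - 2470212)*((-12 - 88) + 3942474) = 259955*(-100 + 3942474) = 259955*3942374 = 1024839833170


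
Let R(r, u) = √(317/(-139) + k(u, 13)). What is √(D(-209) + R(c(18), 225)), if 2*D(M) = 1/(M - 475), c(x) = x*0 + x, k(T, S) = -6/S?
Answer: √(-124079462 + 93935088*I*√8953685)/411996 ≈ 0.90973 + 0.91013*I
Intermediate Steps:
c(x) = x (c(x) = 0 + x = x)
R(r, u) = I*√8953685/1807 (R(r, u) = √(317/(-139) - 6/13) = √(317*(-1/139) - 6*1/13) = √(-317/139 - 6/13) = √(-4955/1807) = I*√8953685/1807)
D(M) = 1/(2*(-475 + M)) (D(M) = 1/(2*(M - 475)) = 1/(2*(-475 + M)))
√(D(-209) + R(c(18), 225)) = √(1/(2*(-475 - 209)) + I*√8953685/1807) = √((½)/(-684) + I*√8953685/1807) = √((½)*(-1/684) + I*√8953685/1807) = √(-1/1368 + I*√8953685/1807)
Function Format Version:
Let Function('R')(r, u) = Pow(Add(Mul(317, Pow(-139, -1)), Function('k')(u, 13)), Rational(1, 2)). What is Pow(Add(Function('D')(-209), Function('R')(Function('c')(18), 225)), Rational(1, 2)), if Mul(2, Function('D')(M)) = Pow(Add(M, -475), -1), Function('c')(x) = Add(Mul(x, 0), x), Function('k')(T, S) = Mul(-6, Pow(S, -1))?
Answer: Mul(Rational(1, 411996), Pow(Add(-124079462, Mul(93935088, I, Pow(8953685, Rational(1, 2)))), Rational(1, 2))) ≈ Add(0.90973, Mul(0.91013, I))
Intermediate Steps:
Function('c')(x) = x (Function('c')(x) = Add(0, x) = x)
Function('R')(r, u) = Mul(Rational(1, 1807), I, Pow(8953685, Rational(1, 2))) (Function('R')(r, u) = Pow(Add(Mul(317, Pow(-139, -1)), Mul(-6, Pow(13, -1))), Rational(1, 2)) = Pow(Add(Mul(317, Rational(-1, 139)), Mul(-6, Rational(1, 13))), Rational(1, 2)) = Pow(Add(Rational(-317, 139), Rational(-6, 13)), Rational(1, 2)) = Pow(Rational(-4955, 1807), Rational(1, 2)) = Mul(Rational(1, 1807), I, Pow(8953685, Rational(1, 2))))
Function('D')(M) = Mul(Rational(1, 2), Pow(Add(-475, M), -1)) (Function('D')(M) = Mul(Rational(1, 2), Pow(Add(M, -475), -1)) = Mul(Rational(1, 2), Pow(Add(-475, M), -1)))
Pow(Add(Function('D')(-209), Function('R')(Function('c')(18), 225)), Rational(1, 2)) = Pow(Add(Mul(Rational(1, 2), Pow(Add(-475, -209), -1)), Mul(Rational(1, 1807), I, Pow(8953685, Rational(1, 2)))), Rational(1, 2)) = Pow(Add(Mul(Rational(1, 2), Pow(-684, -1)), Mul(Rational(1, 1807), I, Pow(8953685, Rational(1, 2)))), Rational(1, 2)) = Pow(Add(Mul(Rational(1, 2), Rational(-1, 684)), Mul(Rational(1, 1807), I, Pow(8953685, Rational(1, 2)))), Rational(1, 2)) = Pow(Add(Rational(-1, 1368), Mul(Rational(1, 1807), I, Pow(8953685, Rational(1, 2)))), Rational(1, 2))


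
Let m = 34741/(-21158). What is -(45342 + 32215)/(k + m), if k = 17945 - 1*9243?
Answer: -1640951006/184082175 ≈ -8.9142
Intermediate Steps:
m = -34741/21158 (m = 34741*(-1/21158) = -34741/21158 ≈ -1.6420)
k = 8702 (k = 17945 - 9243 = 8702)
-(45342 + 32215)/(k + m) = -(45342 + 32215)/(8702 - 34741/21158) = -77557/184082175/21158 = -77557*21158/184082175 = -1*1640951006/184082175 = -1640951006/184082175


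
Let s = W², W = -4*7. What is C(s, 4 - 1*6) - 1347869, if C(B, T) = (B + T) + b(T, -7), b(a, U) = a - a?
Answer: -1347087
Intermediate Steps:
b(a, U) = 0
W = -28
s = 784 (s = (-28)² = 784)
C(B, T) = B + T (C(B, T) = (B + T) + 0 = B + T)
C(s, 4 - 1*6) - 1347869 = (784 + (4 - 1*6)) - 1347869 = (784 + (4 - 6)) - 1347869 = (784 - 2) - 1347869 = 782 - 1347869 = -1347087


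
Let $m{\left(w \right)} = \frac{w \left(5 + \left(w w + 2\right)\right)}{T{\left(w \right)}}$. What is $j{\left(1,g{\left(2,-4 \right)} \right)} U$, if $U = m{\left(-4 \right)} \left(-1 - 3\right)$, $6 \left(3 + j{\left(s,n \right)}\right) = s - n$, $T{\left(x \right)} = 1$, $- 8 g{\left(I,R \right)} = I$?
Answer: $- \frac{3082}{3} \approx -1027.3$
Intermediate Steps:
$g{\left(I,R \right)} = - \frac{I}{8}$
$j{\left(s,n \right)} = -3 - \frac{n}{6} + \frac{s}{6}$ ($j{\left(s,n \right)} = -3 + \frac{s - n}{6} = -3 - \left(- \frac{s}{6} + \frac{n}{6}\right) = -3 - \frac{n}{6} + \frac{s}{6}$)
$m{\left(w \right)} = w \left(7 + w^{2}\right)$ ($m{\left(w \right)} = \frac{w \left(5 + \left(w w + 2\right)\right)}{1} = w \left(5 + \left(w^{2} + 2\right)\right) 1 = w \left(5 + \left(2 + w^{2}\right)\right) 1 = w \left(7 + w^{2}\right) 1 = w \left(7 + w^{2}\right)$)
$U = 368$ ($U = - 4 \left(7 + \left(-4\right)^{2}\right) \left(-1 - 3\right) = - 4 \left(7 + 16\right) \left(-4\right) = \left(-4\right) 23 \left(-4\right) = \left(-92\right) \left(-4\right) = 368$)
$j{\left(1,g{\left(2,-4 \right)} \right)} U = \left(-3 - \frac{\left(- \frac{1}{8}\right) 2}{6} + \frac{1}{6} \cdot 1\right) 368 = \left(-3 - - \frac{1}{24} + \frac{1}{6}\right) 368 = \left(-3 + \frac{1}{24} + \frac{1}{6}\right) 368 = \left(- \frac{67}{24}\right) 368 = - \frac{3082}{3}$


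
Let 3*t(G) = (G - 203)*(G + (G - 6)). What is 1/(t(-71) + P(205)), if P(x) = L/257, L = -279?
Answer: 771/10421027 ≈ 7.3985e-5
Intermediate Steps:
P(x) = -279/257
t(G) = (-203 + G)*(-6 + 2*G)/3 (t(G) = ((G - 203)*(G + (G - 6)))/3 = ((-203 + G)*(G + (-6 + G)))/3 = ((-203 + G)*(-6 + 2*G))/3 = (-203 + G)*(-6 + 2*G)/3)
1/(t(-71) + P(205)) = 1/((406 - 412/3*(-71) + (⅔)*(-71)²) - 279/257) = 1/((406 + 29252/3 + (⅔)*5041) - 279/257) = 1/((406 + 29252/3 + 10082/3) - 279/257) = 1/(40552/3 - 279/257) = 1/(10421027/771) = 771/10421027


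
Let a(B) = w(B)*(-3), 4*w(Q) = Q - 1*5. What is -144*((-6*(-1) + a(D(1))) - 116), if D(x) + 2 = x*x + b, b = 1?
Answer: 15300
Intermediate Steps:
w(Q) = -5/4 + Q/4 (w(Q) = (Q - 1*5)/4 = (Q - 5)/4 = (-5 + Q)/4 = -5/4 + Q/4)
D(x) = -1 + x**2 (D(x) = -2 + (x*x + 1) = -2 + (x**2 + 1) = -2 + (1 + x**2) = -1 + x**2)
a(B) = 15/4 - 3*B/4 (a(B) = (-5/4 + B/4)*(-3) = 15/4 - 3*B/4)
-144*((-6*(-1) + a(D(1))) - 116) = -144*((-6*(-1) + (15/4 - 3*(-1 + 1**2)/4)) - 116) = -144*((6 + (15/4 - 3*(-1 + 1)/4)) - 116) = -144*((6 + (15/4 - 3/4*0)) - 116) = -144*((6 + (15/4 + 0)) - 116) = -144*((6 + 15/4) - 116) = -144*(39/4 - 116) = -144*(-425/4) = 15300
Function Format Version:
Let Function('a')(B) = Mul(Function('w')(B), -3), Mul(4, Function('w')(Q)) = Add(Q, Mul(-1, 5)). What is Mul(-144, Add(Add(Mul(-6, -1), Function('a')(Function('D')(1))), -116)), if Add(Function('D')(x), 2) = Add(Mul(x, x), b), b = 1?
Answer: 15300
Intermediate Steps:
Function('w')(Q) = Add(Rational(-5, 4), Mul(Rational(1, 4), Q)) (Function('w')(Q) = Mul(Rational(1, 4), Add(Q, Mul(-1, 5))) = Mul(Rational(1, 4), Add(Q, -5)) = Mul(Rational(1, 4), Add(-5, Q)) = Add(Rational(-5, 4), Mul(Rational(1, 4), Q)))
Function('D')(x) = Add(-1, Pow(x, 2)) (Function('D')(x) = Add(-2, Add(Mul(x, x), 1)) = Add(-2, Add(Pow(x, 2), 1)) = Add(-2, Add(1, Pow(x, 2))) = Add(-1, Pow(x, 2)))
Function('a')(B) = Add(Rational(15, 4), Mul(Rational(-3, 4), B)) (Function('a')(B) = Mul(Add(Rational(-5, 4), Mul(Rational(1, 4), B)), -3) = Add(Rational(15, 4), Mul(Rational(-3, 4), B)))
Mul(-144, Add(Add(Mul(-6, -1), Function('a')(Function('D')(1))), -116)) = Mul(-144, Add(Add(Mul(-6, -1), Add(Rational(15, 4), Mul(Rational(-3, 4), Add(-1, Pow(1, 2))))), -116)) = Mul(-144, Add(Add(6, Add(Rational(15, 4), Mul(Rational(-3, 4), Add(-1, 1)))), -116)) = Mul(-144, Add(Add(6, Add(Rational(15, 4), Mul(Rational(-3, 4), 0))), -116)) = Mul(-144, Add(Add(6, Add(Rational(15, 4), 0)), -116)) = Mul(-144, Add(Add(6, Rational(15, 4)), -116)) = Mul(-144, Add(Rational(39, 4), -116)) = Mul(-144, Rational(-425, 4)) = 15300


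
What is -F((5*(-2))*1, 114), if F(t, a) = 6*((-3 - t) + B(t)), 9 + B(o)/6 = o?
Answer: 642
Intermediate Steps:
B(o) = -54 + 6*o
F(t, a) = -342 + 30*t (F(t, a) = 6*((-3 - t) + (-54 + 6*t)) = 6*(-57 + 5*t) = -342 + 30*t)
-F((5*(-2))*1, 114) = -(-342 + 30*((5*(-2))*1)) = -(-342 + 30*(-10*1)) = -(-342 + 30*(-10)) = -(-342 - 300) = -1*(-642) = 642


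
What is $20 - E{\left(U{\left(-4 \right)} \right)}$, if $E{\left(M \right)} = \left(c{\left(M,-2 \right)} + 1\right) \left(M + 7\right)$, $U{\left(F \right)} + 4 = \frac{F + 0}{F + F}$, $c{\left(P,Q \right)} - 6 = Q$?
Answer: $\frac{5}{2} \approx 2.5$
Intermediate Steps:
$c{\left(P,Q \right)} = 6 + Q$
$U{\left(F \right)} = - \frac{7}{2}$ ($U{\left(F \right)} = -4 + \frac{F + 0}{F + F} = -4 + \frac{F}{2 F} = -4 + F \frac{1}{2 F} = -4 + \frac{1}{2} = - \frac{7}{2}$)
$E{\left(M \right)} = 35 + 5 M$ ($E{\left(M \right)} = \left(\left(6 - 2\right) + 1\right) \left(M + 7\right) = \left(4 + 1\right) \left(7 + M\right) = 5 \left(7 + M\right) = 35 + 5 M$)
$20 - E{\left(U{\left(-4 \right)} \right)} = 20 - \left(35 + 5 \left(- \frac{7}{2}\right)\right) = 20 - \left(35 - \frac{35}{2}\right) = 20 - \frac{35}{2} = \frac{5}{2}$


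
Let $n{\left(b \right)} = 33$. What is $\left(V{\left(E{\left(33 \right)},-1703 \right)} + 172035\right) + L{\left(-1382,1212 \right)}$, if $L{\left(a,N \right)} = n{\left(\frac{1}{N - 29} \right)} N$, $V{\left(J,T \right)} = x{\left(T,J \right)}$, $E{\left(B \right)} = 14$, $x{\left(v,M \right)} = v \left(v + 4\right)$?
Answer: $3105428$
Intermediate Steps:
$x{\left(v,M \right)} = v \left(4 + v\right)$
$V{\left(J,T \right)} = T \left(4 + T\right)$
$L{\left(a,N \right)} = 33 N$
$\left(V{\left(E{\left(33 \right)},-1703 \right)} + 172035\right) + L{\left(-1382,1212 \right)} = \left(- 1703 \left(4 - 1703\right) + 172035\right) + 33 \cdot 1212 = \left(\left(-1703\right) \left(-1699\right) + 172035\right) + 39996 = \left(2893397 + 172035\right) + 39996 = 3065432 + 39996 = 3105428$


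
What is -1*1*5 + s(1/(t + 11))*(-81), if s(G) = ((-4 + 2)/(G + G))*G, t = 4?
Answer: 76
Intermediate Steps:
s(G) = -1 (s(G) = (-2*1/(2*G))*G = (-1/G)*G = -1)
-1*1*5 + s(1/(t + 11))*(-81) = -1*1*5 - 1*(-81) = -1*5 + 81 = -5 + 81 = 76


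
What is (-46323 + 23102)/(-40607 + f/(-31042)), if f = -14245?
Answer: 65529662/114591659 ≈ 0.57185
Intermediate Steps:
(-46323 + 23102)/(-40607 + f/(-31042)) = (-46323 + 23102)/(-40607 - 14245/(-31042)) = -23221/(-40607 - 14245*(-1/31042)) = -23221/(-40607 + 1295/2822) = -23221/(-114591659/2822) = -23221*(-2822/114591659) = 65529662/114591659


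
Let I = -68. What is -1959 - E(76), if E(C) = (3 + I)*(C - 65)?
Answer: -1244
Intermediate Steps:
E(C) = 4225 - 65*C (E(C) = (3 - 68)*(C - 65) = -65*(-65 + C) = 4225 - 65*C)
-1959 - E(76) = -1959 - (4225 - 65*76) = -1959 - (4225 - 4940) = -1959 - 1*(-715) = -1959 + 715 = -1244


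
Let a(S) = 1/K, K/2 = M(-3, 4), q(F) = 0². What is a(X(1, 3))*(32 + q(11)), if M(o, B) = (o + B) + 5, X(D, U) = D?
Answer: 8/3 ≈ 2.6667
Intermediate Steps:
M(o, B) = 5 + B + o (M(o, B) = (B + o) + 5 = 5 + B + o)
q(F) = 0
K = 12 (K = 2*(5 + 4 - 3) = 2*6 = 12)
a(S) = 1/12
a(X(1, 3))*(32 + q(11)) = (32 + 0)/12 = (1/12)*32 = 8/3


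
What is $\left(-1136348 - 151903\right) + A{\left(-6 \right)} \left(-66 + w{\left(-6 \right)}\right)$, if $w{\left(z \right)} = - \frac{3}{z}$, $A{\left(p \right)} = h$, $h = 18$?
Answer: $-1289430$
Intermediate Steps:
$A{\left(p \right)} = 18$
$\left(-1136348 - 151903\right) + A{\left(-6 \right)} \left(-66 + w{\left(-6 \right)}\right) = \left(-1136348 - 151903\right) + 18 \left(-66 - \frac{3}{-6}\right) = \left(-1136348 - 151903\right) + 18 \left(-66 - - \frac{1}{2}\right) = -1288251 + 18 \left(-66 + \frac{1}{2}\right) = -1288251 + 18 \left(- \frac{131}{2}\right) = -1288251 - 1179 = -1289430$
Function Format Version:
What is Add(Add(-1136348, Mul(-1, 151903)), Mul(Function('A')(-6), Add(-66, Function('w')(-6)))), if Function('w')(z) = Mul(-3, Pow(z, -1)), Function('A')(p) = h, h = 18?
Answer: -1289430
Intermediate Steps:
Function('A')(p) = 18
Add(Add(-1136348, Mul(-1, 151903)), Mul(Function('A')(-6), Add(-66, Function('w')(-6)))) = Add(Add(-1136348, Mul(-1, 151903)), Mul(18, Add(-66, Mul(-3, Pow(-6, -1))))) = Add(Add(-1136348, -151903), Mul(18, Add(-66, Mul(-3, Rational(-1, 6))))) = Add(-1288251, Mul(18, Add(-66, Rational(1, 2)))) = Add(-1288251, Mul(18, Rational(-131, 2))) = Add(-1288251, -1179) = -1289430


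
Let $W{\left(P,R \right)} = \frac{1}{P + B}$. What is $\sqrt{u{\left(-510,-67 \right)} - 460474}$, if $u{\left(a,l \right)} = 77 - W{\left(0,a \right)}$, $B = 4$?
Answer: $\frac{3 i \sqrt{204621}}{2} \approx 678.53 i$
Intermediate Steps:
$W{\left(P,R \right)} = \frac{1}{4 + P}$ ($W{\left(P,R \right)} = \frac{1}{P + 4} = \frac{1}{4 + P}$)
$u{\left(a,l \right)} = \frac{307}{4}$ ($u{\left(a,l \right)} = 77 - \frac{1}{4 + 0} = 77 - \frac{1}{4} = \frac{307}{4}$)
$\sqrt{u{\left(-510,-67 \right)} - 460474} = \sqrt{\frac{307}{4} - 460474} = \sqrt{- \frac{1841589}{4}} = \frac{3 i \sqrt{204621}}{2}$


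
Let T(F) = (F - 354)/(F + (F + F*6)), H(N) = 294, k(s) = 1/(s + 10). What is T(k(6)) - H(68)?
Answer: -8015/8 ≈ -1001.9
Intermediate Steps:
k(s) = 1/(10 + s)
T(F) = (-354 + F)/(8*F) (T(F) = (-354 + F)/(F + (F + 6*F)) = (-354 + F)/(F + 7*F) = (-354 + F)/((8*F)) = (-354 + F)*(1/(8*F)) = (-354 + F)/(8*F))
T(k(6)) - H(68) = (-354 + 1/(10 + 6))/(8*(1/(10 + 6))) - 1*294 = (-354 + 1/16)/(8*(1/16)) - 294 = (1/8)*16*(-5663/16) - 294 = -5663/8 - 294 = -8015/8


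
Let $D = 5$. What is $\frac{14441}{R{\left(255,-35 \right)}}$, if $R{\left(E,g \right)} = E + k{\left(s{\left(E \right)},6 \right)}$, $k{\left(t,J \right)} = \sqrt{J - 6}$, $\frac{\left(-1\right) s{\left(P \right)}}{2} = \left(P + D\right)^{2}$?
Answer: $\frac{14441}{255} \approx 56.631$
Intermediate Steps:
$s{\left(P \right)} = - 2 \left(5 + P\right)^{2}$ ($s{\left(P \right)} = - 2 \left(P + 5\right)^{2} = - 2 \left(5 + P\right)^{2}$)
$k{\left(t,J \right)} = \sqrt{-6 + J}$
$R{\left(E,g \right)} = E$ ($R{\left(E,g \right)} = E + \sqrt{-6 + 6} = E + \sqrt{0} = E + 0 = E$)
$\frac{14441}{R{\left(255,-35 \right)}} = \frac{14441}{255}$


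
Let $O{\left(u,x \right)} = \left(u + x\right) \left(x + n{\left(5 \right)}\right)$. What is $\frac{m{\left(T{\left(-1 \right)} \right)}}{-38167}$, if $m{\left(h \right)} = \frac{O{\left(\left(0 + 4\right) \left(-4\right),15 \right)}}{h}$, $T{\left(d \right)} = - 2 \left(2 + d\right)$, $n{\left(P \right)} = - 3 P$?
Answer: $0$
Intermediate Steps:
$T{\left(d \right)} = -4 - 2 d$
$O{\left(u,x \right)} = \left(-15 + x\right) \left(u + x\right)$ ($O{\left(u,x \right)} = \left(u + x\right) \left(x - 15\right) = \left(u + x\right) \left(-15 + x\right) = \left(-15 + x\right) \left(u + x\right)$)
$m{\left(h \right)} = 0$ ($m{\left(h \right)} = \frac{15^{2} - 15 \left(0 + 4\right) \left(-4\right) - 225 + \left(0 + 4\right) \left(-4\right) 15}{h} = \frac{225 - 15 \cdot 4 \left(-4\right) - 225 + 4 \left(-4\right) 15}{h} = \frac{225 - -240 - 225 - 240}{h} = \frac{225 + 240 - 225 - 240}{h} = \frac{0}{h} = 0$)
$\frac{m{\left(T{\left(-1 \right)} \right)}}{-38167} = \frac{0}{-38167} = 0 \left(- \frac{1}{38167}\right) = 0$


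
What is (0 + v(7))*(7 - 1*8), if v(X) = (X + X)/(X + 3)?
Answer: -7/5 ≈ -1.4000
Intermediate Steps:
v(X) = 2*X/(3 + X) (v(X) = (2*X)/(3 + X) = 2*X/(3 + X))
(0 + v(7))*(7 - 1*8) = (0 + 2*7/(3 + 7))*(7 - 1*8) = (0 + 2*7/10)*(7 - 8) = (0 + 2*7*(⅒))*(-1) = (0 + 7/5)*(-1) = (7/5)*(-1) = -7/5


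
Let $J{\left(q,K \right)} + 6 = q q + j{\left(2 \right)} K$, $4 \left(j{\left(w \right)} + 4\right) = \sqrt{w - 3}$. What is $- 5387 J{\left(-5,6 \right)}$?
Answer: $26935 - \frac{16161 i}{2} \approx 26935.0 - 8080.5 i$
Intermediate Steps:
$j{\left(w \right)} = -4 + \frac{\sqrt{-3 + w}}{4}$ ($j{\left(w \right)} = -4 + \frac{\sqrt{w - 3}}{4} = -4 + \frac{\sqrt{-3 + w}}{4}$)
$J{\left(q,K \right)} = -6 + q^{2} + K \left(-4 + \frac{i}{4}\right)$ ($J{\left(q,K \right)} = -6 + \left(q q + \left(-4 + \frac{\sqrt{-3 + 2}}{4}\right) K\right) = -6 + \left(q^{2} + \left(-4 + \frac{\sqrt{-1}}{4}\right) K\right) = -6 + \left(q^{2} + \left(-4 + \frac{i}{4}\right) K\right) = -6 + \left(q^{2} + K \left(-4 + \frac{i}{4}\right)\right) = -6 + q^{2} + K \left(-4 + \frac{i}{4}\right)$)
$- 5387 J{\left(-5,6 \right)} = - 5387 \left(-6 + \left(-5\right)^{2} + \frac{1}{4} \cdot 6 \left(-16 + i\right)\right) = - 5387 \left(-6 + 25 - \left(24 - \frac{3 i}{2}\right)\right) = - 5387 \left(-5 + \frac{3 i}{2}\right) = 26935 - \frac{16161 i}{2}$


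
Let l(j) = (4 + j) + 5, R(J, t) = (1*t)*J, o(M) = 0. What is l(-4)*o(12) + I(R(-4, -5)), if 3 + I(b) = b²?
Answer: 397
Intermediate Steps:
R(J, t) = J*t (R(J, t) = t*J = J*t)
l(j) = 9 + j
I(b) = -3 + b²
l(-4)*o(12) + I(R(-4, -5)) = (9 - 4)*0 + (-3 + (-4*(-5))²) = 5*0 + (-3 + 20²) = 0 + (-3 + 400) = 0 + 397 = 397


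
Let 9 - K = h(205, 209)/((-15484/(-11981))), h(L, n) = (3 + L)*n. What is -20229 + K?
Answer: -208481128/3871 ≈ -53857.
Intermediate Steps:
h(L, n) = n*(3 + L)
K = -130174669/3871 (K = 9 - 209*(3 + 205)/((-15484/(-11981))) = 9 - 209*208/((-15484*(-1/11981))) = 9 - 43472/15484/11981 = 9 - 43472*11981/15484 = 9 - 1*130209508/3871 = 9 - 130209508/3871 = -130174669/3871 ≈ -33628.)
-20229 + K = -20229 - 130174669/3871 = -208481128/3871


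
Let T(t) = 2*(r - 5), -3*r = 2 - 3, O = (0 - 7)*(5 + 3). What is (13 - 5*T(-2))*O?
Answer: -10024/3 ≈ -3341.3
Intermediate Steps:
O = -56 (O = -7*8 = -56)
r = ⅓ (r = -(2 - 3)/3 = -⅓*(-1) = ⅓ ≈ 0.33333)
T(t) = -28/3 (T(t) = 2*(⅓ - 5) = 2*(-14/3) = -28/3)
(13 - 5*T(-2))*O = (13 - 5*(-28/3))*(-56) = (13 + 140/3)*(-56) = (179/3)*(-56) = -10024/3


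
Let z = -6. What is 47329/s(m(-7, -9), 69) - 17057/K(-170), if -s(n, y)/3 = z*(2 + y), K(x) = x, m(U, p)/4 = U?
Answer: 7461194/54315 ≈ 137.37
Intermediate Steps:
m(U, p) = 4*U
s(n, y) = 36 + 18*y (s(n, y) = -(-18)*(2 + y) = -3*(-12 - 6*y) = 36 + 18*y)
47329/s(m(-7, -9), 69) - 17057/K(-170) = 47329/(36 + 18*69) - 17057/(-170) = 47329/(36 + 1242) - 17057*(-1/170) = 47329/1278 + 17057/170 = 7461194/54315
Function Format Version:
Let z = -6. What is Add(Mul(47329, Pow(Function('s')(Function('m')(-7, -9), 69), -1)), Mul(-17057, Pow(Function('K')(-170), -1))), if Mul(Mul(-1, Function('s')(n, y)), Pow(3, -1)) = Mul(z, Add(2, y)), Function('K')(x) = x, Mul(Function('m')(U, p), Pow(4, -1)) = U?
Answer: Rational(7461194, 54315) ≈ 137.37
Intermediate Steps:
Function('m')(U, p) = Mul(4, U)
Function('s')(n, y) = Add(36, Mul(18, y)) (Function('s')(n, y) = Mul(-3, Mul(-6, Add(2, y))) = Mul(-3, Add(-12, Mul(-6, y))) = Add(36, Mul(18, y)))
Add(Mul(47329, Pow(Function('s')(Function('m')(-7, -9), 69), -1)), Mul(-17057, Pow(Function('K')(-170), -1))) = Add(Mul(47329, Pow(Add(36, Mul(18, 69)), -1)), Mul(-17057, Pow(-170, -1))) = Add(Mul(47329, Pow(Add(36, 1242), -1)), Mul(-17057, Rational(-1, 170))) = Add(Mul(47329, Pow(1278, -1)), Rational(17057, 170)) = Add(Mul(47329, Rational(1, 1278)), Rational(17057, 170)) = Add(Rational(47329, 1278), Rational(17057, 170)) = Rational(7461194, 54315)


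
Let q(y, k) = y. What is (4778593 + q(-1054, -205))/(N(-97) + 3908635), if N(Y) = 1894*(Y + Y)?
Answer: 4777539/3541199 ≈ 1.3491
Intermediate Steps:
N(Y) = 3788*Y (N(Y) = 1894*(2*Y) = 3788*Y)
(4778593 + q(-1054, -205))/(N(-97) + 3908635) = (4778593 - 1054)/(3788*(-97) + 3908635) = 4777539/(-367436 + 3908635) = 4777539/3541199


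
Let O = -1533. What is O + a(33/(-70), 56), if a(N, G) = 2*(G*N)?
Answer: -7929/5 ≈ -1585.8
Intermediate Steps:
a(N, G) = 2*G*N
O + a(33/(-70), 56) = -1533 + 2*56*(33/(-70)) = -1533 + 2*56*(33*(-1/70)) = -1533 + 2*56*(-33/70) = -1533 - 264/5 = -7929/5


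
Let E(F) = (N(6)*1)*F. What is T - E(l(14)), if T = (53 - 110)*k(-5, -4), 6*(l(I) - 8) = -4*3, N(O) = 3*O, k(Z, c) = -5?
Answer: 177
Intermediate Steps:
l(I) = 6 (l(I) = 8 + (-4*3)/6 = 8 + (⅙)*(-12) = 8 - 2 = 6)
T = 285 (T = (53 - 110)*(-5) = -57*(-5) = 285)
E(F) = 18*F (E(F) = ((3*6)*1)*F = (18*1)*F = 18*F)
T - E(l(14)) = 285 - 18*6 = 285 - 1*108 = 285 - 108 = 177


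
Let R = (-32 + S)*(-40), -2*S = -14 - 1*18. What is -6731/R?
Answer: -6731/640 ≈ -10.517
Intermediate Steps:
S = 16 (S = -(-14 - 1*18)/2 = -(-14 - 18)/2 = -½*(-32) = 16)
R = 640 (R = (-32 + 16)*(-40) = -16*(-40) = 640)
-6731/R = -6731/640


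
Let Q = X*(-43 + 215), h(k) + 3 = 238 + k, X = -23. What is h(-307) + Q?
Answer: -4028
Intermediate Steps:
h(k) = 235 + k (h(k) = -3 + (238 + k) = 235 + k)
Q = -3956 (Q = -23*(-43 + 215) = -23*172 = -3956)
h(-307) + Q = (235 - 307) - 3956 = -72 - 3956 = -4028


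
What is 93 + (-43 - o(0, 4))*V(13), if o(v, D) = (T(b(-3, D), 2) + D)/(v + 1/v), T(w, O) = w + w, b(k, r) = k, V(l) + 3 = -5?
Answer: 437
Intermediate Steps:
V(l) = -8 (V(l) = -3 - 5 = -8)
T(w, O) = 2*w
o(v, D) = (-6 + D)/(v + 1/v) (o(v, D) = (2*(-3) + D)/(v + 1/v) = (-6 + D)/(v + 1/v))
93 + (-43 - o(0, 4))*V(13) = 93 + (-43 - 0*(-6 + 4)/(1 + 0²))*(-8) = 93 + (-43 - 0*(-2)/(1 + 0))*(-8) = 93 + (-43 - 0*(-2)/1)*(-8) = 93 + (-43 - 0*(-2))*(-8) = 93 + (-43 - 1*0)*(-8) = 93 + (-43 + 0)*(-8) = 93 - 43*(-8) = 93 + 344 = 437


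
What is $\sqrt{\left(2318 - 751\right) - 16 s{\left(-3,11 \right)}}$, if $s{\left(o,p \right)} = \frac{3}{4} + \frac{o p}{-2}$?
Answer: $\sqrt{1291} \approx 35.93$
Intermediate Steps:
$s{\left(o,p \right)} = \frac{3}{4} - \frac{o p}{2}$ ($s{\left(o,p \right)} = 3 \cdot \frac{1}{4} + o p \left(- \frac{1}{2}\right) = \frac{3}{4} - \frac{o p}{2}$)
$\sqrt{\left(2318 - 751\right) - 16 s{\left(-3,11 \right)}} = \sqrt{\left(2318 - 751\right) - 16 \left(\frac{3}{4} - \left(- \frac{3}{2}\right) 11\right)} = \sqrt{1567 - 16 \left(\frac{3}{4} + \frac{33}{2}\right)} = \sqrt{1567 - 276} = \sqrt{1291}$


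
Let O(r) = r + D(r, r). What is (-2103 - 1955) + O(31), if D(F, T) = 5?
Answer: -4022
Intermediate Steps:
O(r) = 5 + r (O(r) = r + 5 = 5 + r)
(-2103 - 1955) + O(31) = (-2103 - 1955) + (5 + 31) = -4058 + 36 = -4022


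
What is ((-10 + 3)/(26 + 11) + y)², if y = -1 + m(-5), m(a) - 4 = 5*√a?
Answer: -160309/1369 + 1040*I*√5/37 ≈ -117.1 + 62.852*I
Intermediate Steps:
m(a) = 4 + 5*√a
y = 3 + 5*I*√5 (y = -1 + (4 + 5*√(-5)) = -1 + (4 + 5*(I*√5)) = -1 + (4 + 5*I*√5) = 3 + 5*I*√5 ≈ 3.0 + 11.18*I)
((-10 + 3)/(26 + 11) + y)² = ((-10 + 3)/(26 + 11) + (3 + 5*I*√5))² = (-7/37 + (3 + 5*I*√5))² = (104/37 + 5*I*√5)²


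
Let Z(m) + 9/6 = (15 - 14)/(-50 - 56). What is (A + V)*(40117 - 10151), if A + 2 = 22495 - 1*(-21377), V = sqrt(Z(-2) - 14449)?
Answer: 1314608420 + 29966*I*sqrt(40591481)/53 ≈ 1.3146e+9 + 3.6022e+6*I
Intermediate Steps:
Z(m) = -80/53 (Z(m) = -3/2 + (15 - 14)/(-50 - 56) = -3/2 + 1/(-106) = -3/2 + 1*(-1/106) = -3/2 - 1/106 = -80/53)
V = I*sqrt(40591481)/53 (V = sqrt(-80/53 - 14449) = sqrt(-765877/53) = I*sqrt(40591481)/53 ≈ 120.21*I)
A = 43870 (A = -2 + (22495 - 1*(-21377)) = -2 + (22495 + 21377) = -2 + 43872 = 43870)
(A + V)*(40117 - 10151) = (43870 + I*sqrt(40591481)/53)*(40117 - 10151) = (43870 + I*sqrt(40591481)/53)*29966 = 1314608420 + 29966*I*sqrt(40591481)/53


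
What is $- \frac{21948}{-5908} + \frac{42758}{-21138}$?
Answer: $\frac{26415320}{15610413} \approx 1.6922$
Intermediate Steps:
$- \frac{21948}{-5908} + \frac{42758}{-21138} = \left(-21948\right) \left(- \frac{1}{5908}\right) + 42758 \left(- \frac{1}{21138}\right) = \frac{5487}{1477} - \frac{21379}{10569} = \frac{26415320}{15610413}$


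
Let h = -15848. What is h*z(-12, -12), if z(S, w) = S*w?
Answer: -2282112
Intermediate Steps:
h*z(-12, -12) = -(-190176)*(-12) = -15848*144 = -2282112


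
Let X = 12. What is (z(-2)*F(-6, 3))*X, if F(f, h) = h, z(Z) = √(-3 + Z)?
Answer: 36*I*√5 ≈ 80.498*I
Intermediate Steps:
(z(-2)*F(-6, 3))*X = (√(-3 - 2)*3)*12 = (√(-5)*3)*12 = ((I*√5)*3)*12 = (3*I*√5)*12 = 36*I*√5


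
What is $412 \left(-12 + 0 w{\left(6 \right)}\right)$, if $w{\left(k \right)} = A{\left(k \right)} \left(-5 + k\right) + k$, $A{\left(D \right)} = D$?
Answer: $-4944$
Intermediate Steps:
$w{\left(k \right)} = k + k \left(-5 + k\right)$ ($w{\left(k \right)} = k \left(-5 + k\right) + k = k + k \left(-5 + k\right)$)
$412 \left(-12 + 0 w{\left(6 \right)}\right) = 412 \left(-12 + 0 \cdot 6 \left(-4 + 6\right)\right) = 412 \left(-12 + 0 \cdot 6 \cdot 2\right) = 412 \left(-12 + 0 \cdot 12\right) = 412 \left(-12 + 0\right) = 412 \left(-12\right) = -4944$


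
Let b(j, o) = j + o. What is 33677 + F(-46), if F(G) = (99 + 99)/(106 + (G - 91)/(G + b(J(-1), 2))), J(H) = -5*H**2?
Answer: 59847263/1777 ≈ 33679.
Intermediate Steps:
F(G) = 198/(106 + (-91 + G)/(-3 + G)) (F(G) = (99 + 99)/(106 + (G - 91)/(G + (-5*(-1)**2 + 2))) = 198/(106 + (-91 + G)/(G + (-5*1 + 2))) = 198/(106 + (-91 + G)/(G + (-5 + 2))) = 198/(106 + (-91 + G)/(G - 3)) = 198/(106 + (-91 + G)/(-3 + G)))
33677 + F(-46) = 33677 + 198*(-3 - 46)/(-409 + 107*(-46)) = 33677 + 198*(-49)/(-409 - 4922) = 33677 + 198*(-49)/(-5331) = 33677 + 198*(-1/5331)*(-49) = 33677 + 3234/1777 = 59847263/1777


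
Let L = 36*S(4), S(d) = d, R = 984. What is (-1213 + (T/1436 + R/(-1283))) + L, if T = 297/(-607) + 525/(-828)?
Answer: -330193381912223/308658946416 ≈ -1069.8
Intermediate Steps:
T = -188197/167532 (T = 297*(-1/607) + 525*(-1/828) = -297/607 - 175/276 = -188197/167532 ≈ -1.1234)
L = 144 (L = 36*4 = 144)
(-1213 + (T/1436 + R/(-1283))) + L = (-1213 + (-188197/167532/1436 + 984/(-1283))) + 144 = (-1213 + (-188197/167532*1/1436 + 984*(-1/1283))) + 144 = (-1213 + (-188197/240575952 - 984/1283)) + 144 = (-1213 - 236968193519/308658946416) + 144 = -374640270196127/308658946416 + 144 = -330193381912223/308658946416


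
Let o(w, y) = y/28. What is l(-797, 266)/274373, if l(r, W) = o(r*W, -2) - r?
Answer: 11157/3841222 ≈ 0.0029045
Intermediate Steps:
o(w, y) = y/28 (o(w, y) = y*(1/28) = y/28)
l(r, W) = -1/14 - r (l(r, W) = (1/28)*(-2) - r = -1/14 - r)
l(-797, 266)/274373 = (-1/14 - 1*(-797))/274373 = (-1/14 + 797)*(1/274373) = (11157/14)*(1/274373) = 11157/3841222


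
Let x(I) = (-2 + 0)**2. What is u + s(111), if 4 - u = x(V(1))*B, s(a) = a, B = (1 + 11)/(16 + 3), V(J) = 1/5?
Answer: 2137/19 ≈ 112.47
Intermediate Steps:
V(J) = 1/5
x(I) = 4 (x(I) = (-2)**2 = 4)
B = 12/19 ≈ 0.63158
u = 28/19 (u = 4 - 4*12/19 = 4 - 1*48/19 = 4 - 48/19 = 28/19 ≈ 1.4737)
u + s(111) = 28/19 + 111 = 2137/19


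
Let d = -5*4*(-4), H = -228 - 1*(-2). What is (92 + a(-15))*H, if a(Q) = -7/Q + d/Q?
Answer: -295382/15 ≈ -19692.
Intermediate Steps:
H = -226 (H = -228 + 2 = -226)
d = 80 (d = -20*(-4) = 80)
a(Q) = 73/Q (a(Q) = -7/Q + 80/Q = 73/Q)
(92 + a(-15))*H = (92 + 73/(-15))*(-226) = (92 + 73*(-1/15))*(-226) = (92 - 73/15)*(-226) = (1307/15)*(-226) = -295382/15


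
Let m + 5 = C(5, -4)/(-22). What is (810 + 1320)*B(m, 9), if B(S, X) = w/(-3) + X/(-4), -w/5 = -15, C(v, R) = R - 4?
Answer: -116085/2 ≈ -58043.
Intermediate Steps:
C(v, R) = -4 + R
w = 75 (w = -5*(-15) = 75)
m = -51/11 (m = -5 + (-4 - 4)/(-22) = -5 - 8*(-1/22) = -5 + 4/11 = -51/11 ≈ -4.6364)
B(S, X) = -25 - X/4 (B(S, X) = 75/(-3) + X/(-4) = 75*(-1/3) + X*(-1/4) = -25 - X/4)
(810 + 1320)*B(m, 9) = (810 + 1320)*(-25 - 1/4*9) = 2130*(-25 - 9/4) = 2130*(-109/4) = -116085/2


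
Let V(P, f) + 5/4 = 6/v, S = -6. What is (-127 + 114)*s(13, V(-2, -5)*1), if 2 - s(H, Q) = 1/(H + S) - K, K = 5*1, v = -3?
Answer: -624/7 ≈ -89.143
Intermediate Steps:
K = 5
V(P, f) = -13/4 (V(P, f) = -5/4 + 6/(-3) = -5/4 + 6*(-⅓) = -5/4 - 2 = -13/4)
s(H, Q) = 7 - 1/(-6 + H) (s(H, Q) = 2 - (1/(H - 6) - 1*5) = 2 - (1/(-6 + H) - 5) = 2 - (-5 + 1/(-6 + H)) = 2 + (5 - 1/(-6 + H)) = 7 - 1/(-6 + H))
(-127 + 114)*s(13, V(-2, -5)*1) = (-127 + 114)*((-43 + 7*13)/(-6 + 13)) = -13*(-43 + 91)/7 = -13*48/7 = -624/7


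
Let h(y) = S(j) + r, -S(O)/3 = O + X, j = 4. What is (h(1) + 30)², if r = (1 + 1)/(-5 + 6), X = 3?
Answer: 121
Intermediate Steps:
S(O) = -9 - 3*O (S(O) = -3*(O + 3) = -3*(3 + O) = -9 - 3*O)
r = 2 (r = 2/1 = 2*1 = 2)
h(y) = -19 (h(y) = (-9 - 3*4) + 2 = (-9 - 12) + 2 = -21 + 2 = -19)
(h(1) + 30)² = (-19 + 30)² = 11² = 121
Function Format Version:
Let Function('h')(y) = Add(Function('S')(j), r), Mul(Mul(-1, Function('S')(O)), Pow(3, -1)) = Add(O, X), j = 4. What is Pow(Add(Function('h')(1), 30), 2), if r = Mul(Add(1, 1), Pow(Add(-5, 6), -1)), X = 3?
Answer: 121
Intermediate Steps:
Function('S')(O) = Add(-9, Mul(-3, O)) (Function('S')(O) = Mul(-3, Add(O, 3)) = Mul(-3, Add(3, O)) = Add(-9, Mul(-3, O)))
r = 2 (r = Mul(2, Pow(1, -1)) = Mul(2, 1) = 2)
Function('h')(y) = -19 (Function('h')(y) = Add(Add(-9, Mul(-3, 4)), 2) = Add(Add(-9, -12), 2) = Add(-21, 2) = -19)
Pow(Add(Function('h')(1), 30), 2) = Pow(Add(-19, 30), 2) = Pow(11, 2) = 121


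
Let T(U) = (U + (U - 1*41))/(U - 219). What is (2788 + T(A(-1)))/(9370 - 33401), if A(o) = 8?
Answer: -588293/5070541 ≈ -0.11602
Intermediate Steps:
T(U) = (-41 + 2*U)/(-219 + U) (T(U) = (U + (U - 41))/(-219 + U) = (U + (-41 + U))/(-219 + U) = (-41 + 2*U)/(-219 + U))
(2788 + T(A(-1)))/(9370 - 33401) = (2788 + (-41 + 2*8)/(-219 + 8))/(9370 - 33401) = (2788 + (-41 + 16)/(-211))/(-24031) = (2788 - 1/211*(-25))*(-1/24031) = (2788 + 25/211)*(-1/24031) = (588293/211)*(-1/24031) = -588293/5070541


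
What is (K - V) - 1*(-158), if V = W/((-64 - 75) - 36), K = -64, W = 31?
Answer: 16481/175 ≈ 94.177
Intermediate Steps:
V = -31/175 (V = 31/((-64 - 75) - 36) = 31/(-139 - 36) = 31/(-175) = 31*(-1/175) = -31/175 ≈ -0.17714)
(K - V) - 1*(-158) = (-64 - 1*(-31/175)) - 1*(-158) = (-64 + 31/175) + 158 = -11169/175 + 158 = 16481/175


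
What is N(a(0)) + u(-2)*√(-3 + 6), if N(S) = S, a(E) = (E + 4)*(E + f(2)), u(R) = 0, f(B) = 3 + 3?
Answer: 24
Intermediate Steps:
f(B) = 6
a(E) = (4 + E)*(6 + E) (a(E) = (E + 4)*(E + 6) = (4 + E)*(6 + E))
N(a(0)) + u(-2)*√(-3 + 6) = (24 + 0² + 10*0) + 0*√(-3 + 6) = (24 + 0 + 0) + 0*√3 = 24 + 0 = 24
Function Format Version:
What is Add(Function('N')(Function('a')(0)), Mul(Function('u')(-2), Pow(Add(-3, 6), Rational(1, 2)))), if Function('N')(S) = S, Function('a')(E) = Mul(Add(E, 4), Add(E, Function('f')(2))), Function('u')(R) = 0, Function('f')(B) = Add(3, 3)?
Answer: 24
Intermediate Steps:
Function('f')(B) = 6
Function('a')(E) = Mul(Add(4, E), Add(6, E)) (Function('a')(E) = Mul(Add(E, 4), Add(E, 6)) = Mul(Add(4, E), Add(6, E)))
Add(Function('N')(Function('a')(0)), Mul(Function('u')(-2), Pow(Add(-3, 6), Rational(1, 2)))) = Add(Add(24, Pow(0, 2), Mul(10, 0)), Mul(0, Pow(Add(-3, 6), Rational(1, 2)))) = Add(Add(24, 0, 0), Mul(0, Pow(3, Rational(1, 2)))) = Add(24, 0) = 24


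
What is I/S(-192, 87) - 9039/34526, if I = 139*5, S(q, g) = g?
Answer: 23209177/3003762 ≈ 7.7267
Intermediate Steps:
I = 695
I/S(-192, 87) - 9039/34526 = 695/87 - 9039/34526 = 23209177/3003762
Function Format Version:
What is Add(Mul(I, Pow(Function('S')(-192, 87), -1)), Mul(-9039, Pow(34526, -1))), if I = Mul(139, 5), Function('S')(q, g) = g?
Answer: Rational(23209177, 3003762) ≈ 7.7267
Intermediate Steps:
I = 695
Add(Mul(I, Pow(Function('S')(-192, 87), -1)), Mul(-9039, Pow(34526, -1))) = Add(Mul(695, Pow(87, -1)), Mul(-9039, Pow(34526, -1))) = Add(Mul(695, Rational(1, 87)), Mul(-9039, Rational(1, 34526))) = Add(Rational(695, 87), Rational(-9039, 34526)) = Rational(23209177, 3003762)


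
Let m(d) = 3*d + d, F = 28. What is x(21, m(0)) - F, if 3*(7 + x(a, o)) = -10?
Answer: -115/3 ≈ -38.333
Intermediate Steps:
m(d) = 4*d
x(a, o) = -31/3 (x(a, o) = -7 + (⅓)*(-10) = -7 - 10/3 = -31/3)
x(21, m(0)) - F = -31/3 - 1*28 = -31/3 - 28 = -115/3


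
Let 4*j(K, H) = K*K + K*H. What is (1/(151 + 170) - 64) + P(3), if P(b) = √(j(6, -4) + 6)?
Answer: -19580/321 ≈ -60.997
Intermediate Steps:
j(K, H) = K²/4 + H*K/4 (j(K, H) = (K*K + K*H)/4 = (K² + H*K)/4 = K²/4 + H*K/4)
P(b) = 3 (P(b) = √((¼)*6*(-4 + 6) + 6) = √((¼)*6*2 + 6) = √(3 + 6) = √9 = 3)
(1/(151 + 170) - 64) + P(3) = (1/(151 + 170) - 64) + 3 = (1/321 - 64) + 3 = -20543/321 + 3 = -19580/321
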